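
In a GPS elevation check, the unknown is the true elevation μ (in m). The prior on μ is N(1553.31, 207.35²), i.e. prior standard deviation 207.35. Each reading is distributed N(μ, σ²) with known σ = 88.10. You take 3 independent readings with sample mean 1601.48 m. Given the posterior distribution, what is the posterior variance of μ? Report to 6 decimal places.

2440.352937

For Normal data with known variance σ², a Normal(μ₀, σ₀²) prior on μ is conjugate. Posterior precision = 1/σ₀² + n/σ²; posterior mean is the precision-weighted average of μ₀ and x̄.
σ₀² = 207.35² = 42994.0225, σ² = 88.10² = 7761.61; σ² + n·σ₀² = 7761.61 + 3·42994.0225 = 136743.6775.
Posterior precision = 1/σ₀² + n/σ² = 1/42994.0225 + 3/7761.61 = (σ² + n·σ₀²)/(σ₀²σ²) = 136743.6775/(42994.0225·7761.61); posterior variance σₙ² = σ₀²σ²/(σ² + n·σ₀²) = 42994.0225·7761.61/136743.6775 = 2440.352937.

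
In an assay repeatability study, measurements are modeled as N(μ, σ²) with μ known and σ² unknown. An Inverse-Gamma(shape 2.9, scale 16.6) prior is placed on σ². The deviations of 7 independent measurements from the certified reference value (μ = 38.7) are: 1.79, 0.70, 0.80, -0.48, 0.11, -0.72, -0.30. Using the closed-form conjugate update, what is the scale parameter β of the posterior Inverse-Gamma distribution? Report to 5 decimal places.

With known mean μ and an Inverse-Gamma(α, β) prior on σ², the Normal likelihood is conjugate: posterior is Inv-Gamma(α + n/2, β + Σ(xᵢ−μ)²/2).
Σ(xᵢ−μ)² = (1.79)² + (0.70)² + (0.80)² + (-0.48)² + (0.11)² + (-0.72)² + (-0.30)² = 5.1850.
Posterior: Inv-Gamma(2.9 + 7/2, 16.6 + 5.1850/2) = Inv-Gamma(6.40, 19.19250).
Posterior β = 19.19250.

19.19250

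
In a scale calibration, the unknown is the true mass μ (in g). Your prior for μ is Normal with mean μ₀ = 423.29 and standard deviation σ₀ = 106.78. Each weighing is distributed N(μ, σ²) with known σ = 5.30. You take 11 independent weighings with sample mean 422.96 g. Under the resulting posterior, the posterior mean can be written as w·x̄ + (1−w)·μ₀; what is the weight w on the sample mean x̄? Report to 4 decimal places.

For Normal data with known variance σ², a Normal(μ₀, σ₀²) prior on μ is conjugate. Posterior precision = 1/σ₀² + n/σ²; posterior mean is the precision-weighted average of μ₀ and x̄.
σ₀² = 106.78² = 11401.9684, σ² = 5.30² = 28.09. Prior precision 1/σ₀² = 1/11401.9684; data precision n/σ² = 11/28.09.
w = (n/σ²)/(1/σ₀² + n/σ²) = n·σ₀²/(σ² + n·σ₀²) = 11·11401.9684/(28.09 + 11·11401.9684) = 125421.6524/125449.7424 = 0.9998.

0.9998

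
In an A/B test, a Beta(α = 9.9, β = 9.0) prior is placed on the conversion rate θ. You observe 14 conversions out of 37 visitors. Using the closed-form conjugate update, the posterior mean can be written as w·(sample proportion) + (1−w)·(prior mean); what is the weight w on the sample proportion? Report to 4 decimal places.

The Beta prior is conjugate to a Binomial/Bernoulli likelihood; the update adds successes to α and failures to β.
Posterior mean = (α₀+k)/(α₀+β₀+n) = [n/(α₀+β₀+n)]·(k/n) + [(α₀+β₀)/(α₀+β₀+n)]·α₀/(α₀+β₀), so only n and the prior enter the weight.
The weight on the data is w = n/(α₀+β₀+n) = 37/(9.9+9.0+37) = 37/55.9 = 0.6619.

0.6619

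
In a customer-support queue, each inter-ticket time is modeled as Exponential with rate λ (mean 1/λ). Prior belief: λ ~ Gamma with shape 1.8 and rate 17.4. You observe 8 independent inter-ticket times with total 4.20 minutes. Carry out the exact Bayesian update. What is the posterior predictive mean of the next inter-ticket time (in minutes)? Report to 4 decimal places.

2.4545

With a Gamma(shape α, rate β) prior on the exponential rate λ, the posterior after n observations with total T = Σxᵢ is Gamma(α+n, β+T).
Posterior: Gamma(1.8+8, 17.4+4.20) = Gamma(9.8, 21.60).
The predictive distribution for the next observation is Lomax; its mean is β/(α−1) = 21.60/8.8 = 2.4545.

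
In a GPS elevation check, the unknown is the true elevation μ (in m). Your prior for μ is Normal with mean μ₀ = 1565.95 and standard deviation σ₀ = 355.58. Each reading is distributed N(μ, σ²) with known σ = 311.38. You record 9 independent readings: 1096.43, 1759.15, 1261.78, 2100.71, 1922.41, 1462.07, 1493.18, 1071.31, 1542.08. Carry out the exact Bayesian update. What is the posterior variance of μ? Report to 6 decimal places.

For Normal data with known variance σ², a Normal(μ₀, σ₀²) prior on μ is conjugate. Posterior precision = 1/σ₀² + n/σ²; posterior mean is the precision-weighted average of μ₀ and x̄.
σ₀² = 355.58² = 126437.1364, σ² = 311.38² = 96957.5044; σ² + n·σ₀² = 96957.5044 + 9·126437.1364 = 1234891.732.
Posterior precision = 1/σ₀² + n/σ² = 1/126437.1364 + 9/96957.5044 = (σ² + n·σ₀²)/(σ₀²σ²) = 1234891.732/(126437.1364·96957.5044); posterior variance σₙ² = σ₀²σ²/(σ² + n·σ₀²) = 126437.1364·96957.5044/1234891.732 = 9927.209723.

9927.209723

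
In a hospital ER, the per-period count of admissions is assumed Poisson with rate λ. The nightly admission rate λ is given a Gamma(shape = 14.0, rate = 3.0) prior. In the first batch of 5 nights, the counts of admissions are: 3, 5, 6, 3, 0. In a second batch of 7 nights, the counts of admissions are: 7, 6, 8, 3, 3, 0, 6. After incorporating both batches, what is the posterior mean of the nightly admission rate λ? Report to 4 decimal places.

With a Gamma(shape α, rate β) prior, the Poisson likelihood is conjugate: the posterior is Gamma(α + ΣXᵢ, β + n).
Batch 1: sum of counts S = 17 over n = 5 nights.
After batch 1: Gamma(α+S, β+n) = Gamma(14.0+17, 3.0+5) = Gamma(31.0, 8.0).
Batch 2: sum of counts S = 33 over n = 7 nights.
After batch 2: Gamma(α+S, β+n) = Gamma(31.0+33, 8.0+7) = Gamma(64.0, 15.0).
Posterior mean = α/β = 64.0/15.0 = 4.2667.

4.2667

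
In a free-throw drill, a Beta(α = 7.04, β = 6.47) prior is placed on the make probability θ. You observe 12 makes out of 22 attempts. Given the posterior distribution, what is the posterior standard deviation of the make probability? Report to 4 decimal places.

The Beta prior is conjugate to a Binomial/Bernoulli likelihood; the update adds successes to α and failures to β.
Posterior: Beta(α+k, β+n−k) = Beta(7.04+12, 6.47+10) = Beta(19.04, 16.47).
Var = αβ/((α+β)²(α+β+1)) = 19.04·16.47/(35.51²·36.51) = 0.00681157; SD = √0.00681157 = 0.0825.

0.0825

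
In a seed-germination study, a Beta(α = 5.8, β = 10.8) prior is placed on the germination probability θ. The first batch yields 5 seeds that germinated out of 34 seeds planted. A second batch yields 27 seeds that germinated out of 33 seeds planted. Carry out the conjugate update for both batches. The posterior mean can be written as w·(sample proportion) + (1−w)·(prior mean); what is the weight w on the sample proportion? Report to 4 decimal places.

The Beta prior is conjugate to a Binomial/Bernoulli likelihood; the update adds successes to α and failures to β.
Total number of seeds planted: n = 34 + 33 = 67.
Posterior mean = (α₀+k)/(α₀+β₀+n) = [n/(α₀+β₀+n)]·(k/n) + [(α₀+β₀)/(α₀+β₀+n)]·α₀/(α₀+β₀), so only n and the prior enter the weight.
The weight on the data is w = n/(α₀+β₀+n) = 67/(5.8+10.8+67) = 67/83.6 = 0.8014.

0.8014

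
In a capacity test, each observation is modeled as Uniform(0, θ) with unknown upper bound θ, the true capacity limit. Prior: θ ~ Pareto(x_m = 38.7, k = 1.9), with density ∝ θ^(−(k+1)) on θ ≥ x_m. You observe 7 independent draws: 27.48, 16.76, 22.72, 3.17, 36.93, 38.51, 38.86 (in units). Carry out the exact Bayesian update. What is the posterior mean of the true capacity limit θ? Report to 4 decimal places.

43.7790

A Pareto(scale x_m, shape k) prior on the upper bound θ of Uniform(0, θ) is conjugate: posterior is Pareto(max(x_m, max xᵢ), k + n).
Sample maximum = 38.86; prior scale x_m = 38.7 → posterior scale = max = 38.86.
Posterior shape = 1.9 + 7 = 8.9.
E[θ|data] = k·x_m/(k−1) = 8.9·38.86/7.9 = 43.7790.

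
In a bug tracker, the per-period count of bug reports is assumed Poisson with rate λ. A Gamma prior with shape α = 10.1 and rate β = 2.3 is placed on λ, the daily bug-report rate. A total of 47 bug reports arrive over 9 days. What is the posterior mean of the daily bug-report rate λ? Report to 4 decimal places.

5.0531

With a Gamma(shape α, rate β) prior, the Poisson likelihood is conjugate: the posterior is Gamma(α + ΣXᵢ, β + n).
Posterior: Gamma(α+S, β+n) = Gamma(10.1+47, 2.3+9) = Gamma(57.1, 11.3).
Posterior mean = α/β = 57.1/11.3 = 5.0531.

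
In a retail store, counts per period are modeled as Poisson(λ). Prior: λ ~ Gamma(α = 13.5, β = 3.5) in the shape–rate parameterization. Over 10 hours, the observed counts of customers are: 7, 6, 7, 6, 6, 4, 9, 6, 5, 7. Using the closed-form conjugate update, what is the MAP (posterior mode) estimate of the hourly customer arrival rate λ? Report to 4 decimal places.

5.5926

With a Gamma(shape α, rate β) prior, the Poisson likelihood is conjugate: the posterior is Gamma(α + ΣXᵢ, β + n).
Sum of counts S = 63 over n = 10 hours.
Posterior: Gamma(α+S, β+n) = Gamma(13.5+63, 3.5+10) = Gamma(76.5, 13.5).
Mode of Gamma(α,β) for α≥1 is (α−1)/β = 75.5/13.5 = 5.5926.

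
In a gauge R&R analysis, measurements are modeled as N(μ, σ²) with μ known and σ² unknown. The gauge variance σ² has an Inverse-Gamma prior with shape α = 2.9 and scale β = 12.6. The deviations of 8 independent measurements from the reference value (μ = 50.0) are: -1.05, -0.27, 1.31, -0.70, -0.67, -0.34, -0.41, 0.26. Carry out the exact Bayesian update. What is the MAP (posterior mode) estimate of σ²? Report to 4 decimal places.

With known mean μ and an Inverse-Gamma(α, β) prior on σ², the Normal likelihood is conjugate: posterior is Inv-Gamma(α + n/2, β + Σ(xᵢ−μ)²/2).
Σ(xᵢ−μ)² = (-1.05)² + (-0.27)² + (1.31)² + (-0.70)² + (-0.67)² + (-0.34)² + (-0.41)² + (0.26)² = 4.1817.
Posterior: Inv-Gamma(2.9 + 8/2, 12.6 + 4.1817/2) = Inv-Gamma(6.90, 14.69085).
Mode = β/(α+1) = 14.69085/7.90 = 1.8596.

1.8596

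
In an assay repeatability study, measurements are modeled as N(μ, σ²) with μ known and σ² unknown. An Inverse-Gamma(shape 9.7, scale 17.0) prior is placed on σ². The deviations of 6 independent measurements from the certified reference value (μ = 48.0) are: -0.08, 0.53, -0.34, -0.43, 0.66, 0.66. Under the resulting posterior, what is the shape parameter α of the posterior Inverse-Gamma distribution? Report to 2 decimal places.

12.70

With known mean μ and an Inverse-Gamma(α, β) prior on σ², the Normal likelihood is conjugate: posterior is Inv-Gamma(α + n/2, β + Σ(xᵢ−μ)²/2).
Σ(xᵢ−μ)² = (-0.08)² + (0.53)² + (-0.34)² + (-0.43)² + (0.66)² + (0.66)² = 1.4590.
Posterior: Inv-Gamma(9.7 + 6/2, 17.0 + 1.4590/2) = Inv-Gamma(12.70, 17.72950).
Posterior α = 12.70.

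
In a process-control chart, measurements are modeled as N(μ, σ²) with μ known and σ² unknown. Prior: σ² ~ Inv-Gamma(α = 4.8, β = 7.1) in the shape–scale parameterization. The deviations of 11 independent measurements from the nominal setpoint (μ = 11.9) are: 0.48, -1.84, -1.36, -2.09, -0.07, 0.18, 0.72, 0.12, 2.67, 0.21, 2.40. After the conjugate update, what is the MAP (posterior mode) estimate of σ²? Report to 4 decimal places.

With known mean μ and an Inverse-Gamma(α, β) prior on σ², the Normal likelihood is conjugate: posterior is Inv-Gamma(α + n/2, β + Σ(xᵢ−μ)²/2).
Σ(xᵢ−μ)² = (0.48)² + (-1.84)² + (-1.36)² + (-2.09)² + (-0.07)² + (0.18)² + (0.72)² + (0.12)² + (2.67)² + (0.21)² + (2.40)² = 23.3368.
Posterior: Inv-Gamma(4.8 + 11/2, 7.1 + 23.3368/2) = Inv-Gamma(10.30, 18.76840).
Mode = β/(α+1) = 18.76840/11.30 = 1.6609.

1.6609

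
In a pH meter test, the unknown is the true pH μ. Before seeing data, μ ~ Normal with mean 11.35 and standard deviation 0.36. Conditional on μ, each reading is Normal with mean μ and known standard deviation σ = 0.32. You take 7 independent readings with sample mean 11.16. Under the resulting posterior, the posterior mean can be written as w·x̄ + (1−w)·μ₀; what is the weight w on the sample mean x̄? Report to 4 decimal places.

For Normal data with known variance σ², a Normal(μ₀, σ₀²) prior on μ is conjugate. Posterior precision = 1/σ₀² + n/σ²; posterior mean is the precision-weighted average of μ₀ and x̄.
σ₀² = 0.36² = 0.1296, σ² = 0.32² = 0.1024. Prior precision 1/σ₀² = 1/0.1296; data precision n/σ² = 7/0.1024.
w = (n/σ²)/(1/σ₀² + n/σ²) = n·σ₀²/(σ² + n·σ₀²) = 7·0.1296/(0.1024 + 7·0.1296) = 0.9072/1.0096 = 0.8986.

0.8986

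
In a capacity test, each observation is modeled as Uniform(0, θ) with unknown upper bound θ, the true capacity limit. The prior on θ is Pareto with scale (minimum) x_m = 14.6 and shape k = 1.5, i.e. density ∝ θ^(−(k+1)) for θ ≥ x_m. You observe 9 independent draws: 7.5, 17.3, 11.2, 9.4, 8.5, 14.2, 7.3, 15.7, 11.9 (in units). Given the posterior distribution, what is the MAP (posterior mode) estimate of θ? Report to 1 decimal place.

17.3

A Pareto(scale x_m, shape k) prior on the upper bound θ of Uniform(0, θ) is conjugate: posterior is Pareto(max(x_m, max xᵢ), k + n).
Sample maximum = 17.3; prior scale x_m = 14.6 → posterior scale = max = 17.3.
Posterior shape = 1.5 + 9 = 10.5.
The Pareto density is decreasing on [x_m, ∞), so the mode is x_m = 17.3.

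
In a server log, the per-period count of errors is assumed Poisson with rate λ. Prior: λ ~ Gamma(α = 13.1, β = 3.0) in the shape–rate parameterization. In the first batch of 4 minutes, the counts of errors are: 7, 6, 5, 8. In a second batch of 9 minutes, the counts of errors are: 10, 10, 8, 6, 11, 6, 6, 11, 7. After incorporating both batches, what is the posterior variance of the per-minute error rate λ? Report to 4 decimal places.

0.4457

With a Gamma(shape α, rate β) prior, the Poisson likelihood is conjugate: the posterior is Gamma(α + ΣXᵢ, β + n).
Batch 1: sum of counts S = 26 over n = 4 minutes.
After batch 1: Gamma(α+S, β+n) = Gamma(13.1+26, 3.0+4) = Gamma(39.1, 7.0).
Batch 2: sum of counts S = 75 over n = 9 minutes.
After batch 2: Gamma(α+S, β+n) = Gamma(39.1+75, 7.0+9) = Gamma(114.1, 16.0).
Var = α/β² = 114.1/16.0² = 0.4457.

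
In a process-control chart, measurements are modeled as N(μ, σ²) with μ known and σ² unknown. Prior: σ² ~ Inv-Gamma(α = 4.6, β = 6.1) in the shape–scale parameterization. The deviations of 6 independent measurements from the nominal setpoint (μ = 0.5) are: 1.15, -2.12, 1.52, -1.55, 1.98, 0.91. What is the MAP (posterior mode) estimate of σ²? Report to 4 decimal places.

With known mean μ and an Inverse-Gamma(α, β) prior on σ², the Normal likelihood is conjugate: posterior is Inv-Gamma(α + n/2, β + Σ(xᵢ−μ)²/2).
Σ(xᵢ−μ)² = (1.15)² + (-2.12)² + (1.52)² + (-1.55)² + (1.98)² + (0.91)² = 15.2783.
Posterior: Inv-Gamma(4.6 + 6/2, 6.1 + 15.2783/2) = Inv-Gamma(7.60, 13.73915).
Mode = β/(α+1) = 13.73915/8.60 = 1.5976.

1.5976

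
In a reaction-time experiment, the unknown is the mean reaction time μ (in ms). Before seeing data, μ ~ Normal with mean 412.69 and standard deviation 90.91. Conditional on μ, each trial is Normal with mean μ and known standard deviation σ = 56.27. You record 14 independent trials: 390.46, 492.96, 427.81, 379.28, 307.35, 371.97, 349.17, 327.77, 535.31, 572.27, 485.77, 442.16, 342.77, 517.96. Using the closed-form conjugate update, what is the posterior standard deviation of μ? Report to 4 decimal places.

For Normal data with known variance σ², a Normal(μ₀, σ₀²) prior on μ is conjugate. Posterior precision = 1/σ₀² + n/σ²; posterior mean is the precision-weighted average of μ₀ and x̄.
σ₀² = 90.91² = 8264.6281, σ² = 56.27² = 3166.3129; σ² + n·σ₀² = 3166.3129 + 14·8264.6281 = 118871.1063.
Posterior precision = 1/σ₀² + n/σ² = 1/8264.6281 + 14/3166.3129 = (σ² + n·σ₀²)/(σ₀²σ²) = 118871.1063/(8264.6281·3166.3129); posterior variance σₙ² = σ₀²σ²/(σ² + n·σ₀²) = 8264.6281·3166.3129/118871.1063 = 220.140953.
Posterior SD = √σₙ² = √(8264.6281·3166.3129/118871.1063) = 14.8371.

14.8371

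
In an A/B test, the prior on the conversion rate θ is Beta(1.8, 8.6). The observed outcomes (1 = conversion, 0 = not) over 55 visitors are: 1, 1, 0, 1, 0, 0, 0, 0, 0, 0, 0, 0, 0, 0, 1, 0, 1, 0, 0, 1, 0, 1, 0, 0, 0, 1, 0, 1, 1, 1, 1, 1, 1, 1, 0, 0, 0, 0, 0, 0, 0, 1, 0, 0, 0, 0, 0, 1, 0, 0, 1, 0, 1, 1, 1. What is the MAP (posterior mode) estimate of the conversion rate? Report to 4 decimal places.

The Beta prior is conjugate to a Binomial/Bernoulli likelihood; the update adds successes to α and failures to β.
Posterior: Beta(α+k, β+n−k) = Beta(1.8+21, 8.6+34) = Beta(22.8, 42.6).
Mode of Beta(a,b) for a,b>1 is (a−1)/(a+b−2) = 21.8/63.4 = 0.3438.

0.3438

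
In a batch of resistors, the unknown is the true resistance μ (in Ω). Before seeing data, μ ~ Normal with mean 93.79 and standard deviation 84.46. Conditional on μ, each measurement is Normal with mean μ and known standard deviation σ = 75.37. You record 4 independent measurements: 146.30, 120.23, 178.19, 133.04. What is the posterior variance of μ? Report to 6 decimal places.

1184.370757

For Normal data with known variance σ², a Normal(μ₀, σ₀²) prior on μ is conjugate. Posterior precision = 1/σ₀² + n/σ²; posterior mean is the precision-weighted average of μ₀ and x̄.
σ₀² = 84.46² = 7133.4916, σ² = 75.37² = 5680.6369; σ² + n·σ₀² = 5680.6369 + 4·7133.4916 = 34214.6033.
Posterior precision = 1/σ₀² + n/σ² = 1/7133.4916 + 4/5680.6369 = (σ² + n·σ₀²)/(σ₀²σ²) = 34214.6033/(7133.4916·5680.6369); posterior variance σₙ² = σ₀²σ²/(σ² + n·σ₀²) = 7133.4916·5680.6369/34214.6033 = 1184.370757.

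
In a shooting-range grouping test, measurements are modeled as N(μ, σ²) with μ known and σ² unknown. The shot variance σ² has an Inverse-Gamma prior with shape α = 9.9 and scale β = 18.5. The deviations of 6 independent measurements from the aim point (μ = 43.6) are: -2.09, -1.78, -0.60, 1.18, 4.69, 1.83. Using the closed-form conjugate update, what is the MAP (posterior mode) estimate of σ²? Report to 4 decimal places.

2.5768

With known mean μ and an Inverse-Gamma(α, β) prior on σ², the Normal likelihood is conjugate: posterior is Inv-Gamma(α + n/2, β + Σ(xᵢ−μ)²/2).
Σ(xᵢ−μ)² = (-2.09)² + (-1.78)² + (-0.60)² + (1.18)² + (4.69)² + (1.83)² = 34.6339.
Posterior: Inv-Gamma(9.9 + 6/2, 18.5 + 34.6339/2) = Inv-Gamma(12.90, 35.81695).
Mode = β/(α+1) = 35.81695/13.90 = 2.5768.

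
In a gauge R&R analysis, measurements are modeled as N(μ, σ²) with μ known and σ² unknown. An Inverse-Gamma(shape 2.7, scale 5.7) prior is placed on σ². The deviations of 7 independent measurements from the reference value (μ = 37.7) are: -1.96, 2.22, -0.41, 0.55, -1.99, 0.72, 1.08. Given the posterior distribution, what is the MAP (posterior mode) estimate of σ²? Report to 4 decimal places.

1.8254

With known mean μ and an Inverse-Gamma(α, β) prior on σ², the Normal likelihood is conjugate: posterior is Inv-Gamma(α + n/2, β + Σ(xᵢ−μ)²/2).
Σ(xᵢ−μ)² = (-1.96)² + (2.22)² + (-0.41)² + (0.55)² + (-1.99)² + (0.72)² + (1.08)² = 14.8855.
Posterior: Inv-Gamma(2.7 + 7/2, 5.7 + 14.8855/2) = Inv-Gamma(6.20, 13.14275).
Mode = β/(α+1) = 13.14275/7.20 = 1.8254.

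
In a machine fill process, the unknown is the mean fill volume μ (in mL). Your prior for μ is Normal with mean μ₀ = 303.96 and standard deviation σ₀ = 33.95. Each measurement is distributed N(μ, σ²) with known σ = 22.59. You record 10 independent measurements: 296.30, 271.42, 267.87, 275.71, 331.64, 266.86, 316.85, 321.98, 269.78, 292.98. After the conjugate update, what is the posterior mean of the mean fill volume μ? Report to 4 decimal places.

291.6826

For Normal data with known variance σ², a Normal(μ₀, σ₀²) prior on μ is conjugate. Posterior precision = 1/σ₀² + n/σ²; posterior mean is the precision-weighted average of μ₀ and x̄.
Σxᵢ = 296.30 + 271.42 + 267.87 + 275.71 + 331.64 + 266.86 + 316.85 + 321.98 + 269.78 + 292.98 = 2911.39, so n·x̄ = 2911.39.
σ₀² = 33.95² = 1152.6025, σ² = 22.59² = 510.3081; σ² + n·σ₀² = 510.3081 + 10·1152.6025 = 12036.3331.
Posterior mean = (μ₀/σ₀² + n·x̄/σ²)/(1/σ₀² + n/σ²) = (σ²·μ₀ + σ₀²·n·x̄)/(σ² + n·σ₀²) = (510.3081·303.96 + 1152.6025·2911.39)/12036.3331 = 3510788.642551/12036.3331 = 291.6826.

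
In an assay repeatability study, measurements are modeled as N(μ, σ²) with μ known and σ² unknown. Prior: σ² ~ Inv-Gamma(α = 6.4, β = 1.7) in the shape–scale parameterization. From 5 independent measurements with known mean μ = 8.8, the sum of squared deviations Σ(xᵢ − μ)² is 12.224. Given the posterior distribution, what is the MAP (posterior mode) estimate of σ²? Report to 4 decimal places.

0.7891

With known mean μ and an Inverse-Gamma(α, β) prior on σ², the Normal likelihood is conjugate: posterior is Inv-Gamma(α + n/2, β + Σ(xᵢ−μ)²/2).
Posterior: Inv-Gamma(6.4 + 5/2, 1.7 + 12.224/2) = Inv-Gamma(8.90, 7.8120).
Mode = β/(α+1) = 7.8120/9.90 = 0.7891.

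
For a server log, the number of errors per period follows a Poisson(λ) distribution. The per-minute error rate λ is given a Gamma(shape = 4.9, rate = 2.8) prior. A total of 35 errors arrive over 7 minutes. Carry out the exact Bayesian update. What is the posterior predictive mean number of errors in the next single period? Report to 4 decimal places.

With a Gamma(shape α, rate β) prior, the Poisson likelihood is conjugate: the posterior is Gamma(α + ΣXᵢ, β + n).
Posterior: Gamma(α+S, β+n) = Gamma(4.9+35, 2.8+7) = Gamma(39.9, 9.8).
The predictive distribution for one future period is NegBinom with mean α/β = 4.0714.

4.0714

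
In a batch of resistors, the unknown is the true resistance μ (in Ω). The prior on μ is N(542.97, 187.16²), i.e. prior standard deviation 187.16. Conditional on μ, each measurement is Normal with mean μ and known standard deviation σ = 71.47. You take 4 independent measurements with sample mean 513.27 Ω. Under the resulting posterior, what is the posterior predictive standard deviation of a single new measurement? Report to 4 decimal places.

For Normal data with known variance σ², a Normal(μ₀, σ₀²) prior on μ is conjugate. Posterior precision = 1/σ₀² + n/σ²; posterior mean is the precision-weighted average of μ₀ and x̄.
σ₀² = 187.16² = 35028.8656, σ² = 71.47² = 5107.9609; σ² + n·σ₀² = 5107.9609 + 4·35028.8656 = 145223.4233.
Posterior precision = 1/σ₀² + n/σ² = 1/35028.8656 + 4/5107.9609 = (σ² + n·σ₀²)/(σ₀²σ²) = 145223.4233/(35028.8656·5107.9609); posterior variance σₙ² = σ₀²σ²/(σ² + n·σ₀²) = 35028.8656·5107.9609/145223.4233 = 1232.074495.
Predictive variance for one new observation = σₙ² + σ² = 35028.8656·5107.9609/145223.4233 + 5107.9609 = σ²·(σ₀² + 145223.4233)/145223.4233 = 5107.9609·180252.2889/145223.4233 = 6340.035395; SD = √(5107.9609·180252.2889/145223.4233) = 79.6243.

79.6243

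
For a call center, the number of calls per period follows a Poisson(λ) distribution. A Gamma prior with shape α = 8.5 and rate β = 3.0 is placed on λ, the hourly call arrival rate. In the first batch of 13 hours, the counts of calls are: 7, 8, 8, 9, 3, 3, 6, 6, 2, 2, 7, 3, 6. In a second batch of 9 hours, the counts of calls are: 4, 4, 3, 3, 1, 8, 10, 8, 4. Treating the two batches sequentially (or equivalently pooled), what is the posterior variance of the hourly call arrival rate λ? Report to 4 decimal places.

0.1976

With a Gamma(shape α, rate β) prior, the Poisson likelihood is conjugate: the posterior is Gamma(α + ΣXᵢ, β + n).
Batch 1: sum of counts S = 70 over n = 13 hours.
After batch 1: Gamma(α+S, β+n) = Gamma(8.5+70, 3.0+13) = Gamma(78.5, 16.0).
Batch 2: sum of counts S = 45 over n = 9 hours.
After batch 2: Gamma(α+S, β+n) = Gamma(78.5+45, 16.0+9) = Gamma(123.5, 25.0).
Var = α/β² = 123.5/25.0² = 0.1976.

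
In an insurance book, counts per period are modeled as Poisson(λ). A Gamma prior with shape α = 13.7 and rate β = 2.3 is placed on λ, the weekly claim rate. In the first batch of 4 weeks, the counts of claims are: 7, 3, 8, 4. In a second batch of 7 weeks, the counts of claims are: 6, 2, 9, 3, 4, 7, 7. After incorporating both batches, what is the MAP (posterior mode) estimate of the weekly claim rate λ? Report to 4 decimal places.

5.4662

With a Gamma(shape α, rate β) prior, the Poisson likelihood is conjugate: the posterior is Gamma(α + ΣXᵢ, β + n).
Batch 1: sum of counts S = 22 over n = 4 weeks.
After batch 1: Gamma(α+S, β+n) = Gamma(13.7+22, 2.3+4) = Gamma(35.7, 6.3).
Batch 2: sum of counts S = 38 over n = 7 weeks.
After batch 2: Gamma(α+S, β+n) = Gamma(35.7+38, 6.3+7) = Gamma(73.7, 13.3).
Mode of Gamma(α,β) for α≥1 is (α−1)/β = 72.7/13.3 = 5.4662.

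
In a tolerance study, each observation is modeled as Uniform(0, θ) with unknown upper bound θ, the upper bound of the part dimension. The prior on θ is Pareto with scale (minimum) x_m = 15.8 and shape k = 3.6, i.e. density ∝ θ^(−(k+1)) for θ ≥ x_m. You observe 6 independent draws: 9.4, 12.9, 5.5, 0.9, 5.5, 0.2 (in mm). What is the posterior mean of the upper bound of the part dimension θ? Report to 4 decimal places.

17.6372

A Pareto(scale x_m, shape k) prior on the upper bound θ of Uniform(0, θ) is conjugate: posterior is Pareto(max(x_m, max xᵢ), k + n).
Sample maximum = 12.9; prior scale x_m = 15.8 → posterior scale = max = 15.8.
Posterior shape = 3.6 + 6 = 9.6.
E[θ|data] = k·x_m/(k−1) = 9.6·15.8/8.6 = 17.6372.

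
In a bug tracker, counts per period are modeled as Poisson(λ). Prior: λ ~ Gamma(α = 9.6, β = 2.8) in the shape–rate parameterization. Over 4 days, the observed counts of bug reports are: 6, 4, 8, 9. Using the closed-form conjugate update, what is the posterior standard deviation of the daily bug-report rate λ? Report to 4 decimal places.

0.8897

With a Gamma(shape α, rate β) prior, the Poisson likelihood is conjugate: the posterior is Gamma(α + ΣXᵢ, β + n).
Sum of counts S = 27 over n = 4 days.
Posterior: Gamma(α+S, β+n) = Gamma(9.6+27, 2.8+4) = Gamma(36.6, 6.8).
SD = √α/β = √36.6/6.8 = 0.8897.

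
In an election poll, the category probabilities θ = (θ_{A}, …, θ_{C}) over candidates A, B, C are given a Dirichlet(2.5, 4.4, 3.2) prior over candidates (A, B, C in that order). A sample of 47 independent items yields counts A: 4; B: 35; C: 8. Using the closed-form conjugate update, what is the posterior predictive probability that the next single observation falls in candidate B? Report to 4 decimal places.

The Dirichlet prior is conjugate to the Multinomial likelihood: each posterior αⱼ = prior αⱼ + observed count nⱼ.
Posterior concentration: (6.5, 39.4, 11.2), total = 57.1.
P(next = B | data) = α_{B}/Σα = 0.6900.

0.6900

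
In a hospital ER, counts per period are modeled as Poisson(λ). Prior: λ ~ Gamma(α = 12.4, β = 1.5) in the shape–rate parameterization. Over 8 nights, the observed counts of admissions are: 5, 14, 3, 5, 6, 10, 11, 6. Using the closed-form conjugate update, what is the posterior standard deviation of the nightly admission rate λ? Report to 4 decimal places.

With a Gamma(shape α, rate β) prior, the Poisson likelihood is conjugate: the posterior is Gamma(α + ΣXᵢ, β + n).
Sum of counts S = 60 over n = 8 nights.
Posterior: Gamma(α+S, β+n) = Gamma(12.4+60, 1.5+8) = Gamma(72.4, 9.5).
SD = √α/β = √72.4/9.5 = 0.8957.

0.8957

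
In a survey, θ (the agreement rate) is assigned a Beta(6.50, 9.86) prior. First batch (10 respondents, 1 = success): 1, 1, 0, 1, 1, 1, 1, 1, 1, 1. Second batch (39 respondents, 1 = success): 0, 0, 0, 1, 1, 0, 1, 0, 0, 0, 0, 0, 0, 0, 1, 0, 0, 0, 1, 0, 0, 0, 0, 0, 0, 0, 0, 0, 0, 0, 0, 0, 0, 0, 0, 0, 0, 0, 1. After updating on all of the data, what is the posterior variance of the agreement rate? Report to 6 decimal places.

The Beta prior is conjugate to a Binomial/Bernoulli likelihood; the update adds successes to α and failures to β.
After batch 1: Beta(6.50+9, 9.86+1) = Beta(15.50, 10.86).
After batch 2: Beta(15.50+6, 10.86+33) = Beta(21.50, 43.86).
Var = αβ/((α+β)²(α+β+1)) = 21.50·43.86/(65.36²·66.36) = 0.003326.

0.003326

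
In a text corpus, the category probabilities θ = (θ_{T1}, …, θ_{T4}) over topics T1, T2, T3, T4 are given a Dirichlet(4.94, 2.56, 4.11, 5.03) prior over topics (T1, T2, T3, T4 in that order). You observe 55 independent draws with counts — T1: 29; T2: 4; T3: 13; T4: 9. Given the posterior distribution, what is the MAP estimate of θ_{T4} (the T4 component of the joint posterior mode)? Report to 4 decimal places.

The Dirichlet prior is conjugate to the Multinomial likelihood: each posterior αⱼ = prior αⱼ + observed count nⱼ.
Posterior concentration: (33.94, 6.56, 17.11, 14.03), total = 71.64.
Joint mode component: (α_{T4}−1)/(Σα−K) = 13.03/67.64 = 0.1926.

0.1926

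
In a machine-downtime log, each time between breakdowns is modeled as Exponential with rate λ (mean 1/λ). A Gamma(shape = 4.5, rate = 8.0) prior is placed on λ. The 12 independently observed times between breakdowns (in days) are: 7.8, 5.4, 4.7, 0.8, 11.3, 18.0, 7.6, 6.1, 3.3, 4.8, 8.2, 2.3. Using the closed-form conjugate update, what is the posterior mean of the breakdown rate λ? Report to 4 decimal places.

With a Gamma(shape α, rate β) prior on the exponential rate λ, the posterior after n observations with total T = Σxᵢ is Gamma(α+n, β+T).
Sum of observations T = 80.3 days; n = 12.
Posterior: Gamma(4.5+12, 8.0+80.3) = Gamma(16.5, 88.3).
Posterior mean of λ = α/β = 16.5/88.3 = 0.1869.

0.1869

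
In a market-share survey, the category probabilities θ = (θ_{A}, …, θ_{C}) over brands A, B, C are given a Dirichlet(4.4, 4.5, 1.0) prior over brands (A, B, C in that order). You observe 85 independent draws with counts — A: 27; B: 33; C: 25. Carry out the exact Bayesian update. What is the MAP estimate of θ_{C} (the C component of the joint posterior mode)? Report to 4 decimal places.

0.2720

The Dirichlet prior is conjugate to the Multinomial likelihood: each posterior αⱼ = prior αⱼ + observed count nⱼ.
Posterior concentration: (31.4, 37.5, 26.0), total = 94.9.
Joint mode component: (α_{C}−1)/(Σα−K) = 25.0/91.9 = 0.2720.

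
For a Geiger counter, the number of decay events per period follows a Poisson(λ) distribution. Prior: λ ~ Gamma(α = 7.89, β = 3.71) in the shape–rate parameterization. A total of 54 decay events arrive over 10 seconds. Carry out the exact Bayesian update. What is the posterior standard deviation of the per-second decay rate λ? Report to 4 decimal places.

0.5738

With a Gamma(shape α, rate β) prior, the Poisson likelihood is conjugate: the posterior is Gamma(α + ΣXᵢ, β + n).
Posterior: Gamma(α+S, β+n) = Gamma(7.89+54, 3.71+10) = Gamma(61.89, 13.71).
SD = √α/β = √61.89/13.71 = 0.5738.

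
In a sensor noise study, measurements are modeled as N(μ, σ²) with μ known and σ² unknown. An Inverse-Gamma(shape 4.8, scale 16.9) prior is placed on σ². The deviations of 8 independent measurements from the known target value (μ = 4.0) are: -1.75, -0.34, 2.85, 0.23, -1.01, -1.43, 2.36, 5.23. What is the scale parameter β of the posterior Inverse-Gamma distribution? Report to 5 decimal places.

With known mean μ and an Inverse-Gamma(α, β) prior on σ², the Normal likelihood is conjugate: posterior is Inv-Gamma(α + n/2, β + Σ(xᵢ−μ)²/2).
Σ(xᵢ−μ)² = (-1.75)² + (-0.34)² + (2.85)² + (0.23)² + (-1.01)² + (-1.43)² + (2.36)² + (5.23)² = 47.3410.
Posterior: Inv-Gamma(4.8 + 8/2, 16.9 + 47.3410/2) = Inv-Gamma(8.80, 40.57050).
Posterior β = 40.57050.

40.57050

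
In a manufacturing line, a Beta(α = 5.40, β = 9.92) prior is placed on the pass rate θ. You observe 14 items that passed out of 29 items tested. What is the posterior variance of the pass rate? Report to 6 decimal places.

0.005431

The Beta prior is conjugate to a Binomial/Bernoulli likelihood; the update adds successes to α and failures to β.
Posterior: Beta(α+k, β+n−k) = Beta(5.40+14, 9.92+15) = Beta(19.40, 24.92).
Var = αβ/((α+β)²(α+β+1)) = 19.40·24.92/(44.32²·45.32) = 0.005431.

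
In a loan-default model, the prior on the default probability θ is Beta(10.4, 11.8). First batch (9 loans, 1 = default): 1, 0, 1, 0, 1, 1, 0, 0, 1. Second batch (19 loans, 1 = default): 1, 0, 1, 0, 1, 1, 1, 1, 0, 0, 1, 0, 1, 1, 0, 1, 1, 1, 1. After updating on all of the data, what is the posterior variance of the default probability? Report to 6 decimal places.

The Beta prior is conjugate to a Binomial/Bernoulli likelihood; the update adds successes to α and failures to β.
After batch 1: Beta(10.4+5, 11.8+4) = Beta(15.4, 15.8).
After batch 2: Beta(15.4+13, 15.8+6) = Beta(28.4, 21.8).
Var = αβ/((α+β)²(α+β+1)) = 28.4·21.8/(50.2²·51.2) = 0.004798.

0.004798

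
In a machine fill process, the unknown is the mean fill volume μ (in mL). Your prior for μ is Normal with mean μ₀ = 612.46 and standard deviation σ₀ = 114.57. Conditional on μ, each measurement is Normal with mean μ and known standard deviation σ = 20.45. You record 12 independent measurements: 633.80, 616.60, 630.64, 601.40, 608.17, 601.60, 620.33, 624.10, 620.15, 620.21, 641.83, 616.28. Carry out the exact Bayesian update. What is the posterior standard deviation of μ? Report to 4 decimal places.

For Normal data with known variance σ², a Normal(μ₀, σ₀²) prior on μ is conjugate. Posterior precision = 1/σ₀² + n/σ²; posterior mean is the precision-weighted average of μ₀ and x̄.
σ₀² = 114.57² = 13126.2849, σ² = 20.45² = 418.2025; σ² + n·σ₀² = 418.2025 + 12·13126.2849 = 157933.6213.
Posterior precision = 1/σ₀² + n/σ² = 1/13126.2849 + 12/418.2025 = (σ² + n·σ₀²)/(σ₀²σ²) = 157933.6213/(13126.2849·418.2025); posterior variance σₙ² = σ₀²σ²/(σ² + n·σ₀²) = 13126.2849·418.2025/157933.6213 = 34.757926.
Posterior SD = √σₙ² = √(13126.2849·418.2025/157933.6213) = 5.8956.

5.8956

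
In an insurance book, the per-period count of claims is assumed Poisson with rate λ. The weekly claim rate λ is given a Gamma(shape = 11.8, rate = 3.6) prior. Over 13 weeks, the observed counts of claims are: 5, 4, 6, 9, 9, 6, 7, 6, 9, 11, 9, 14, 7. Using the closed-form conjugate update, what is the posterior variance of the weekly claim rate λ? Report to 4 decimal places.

0.4130

With a Gamma(shape α, rate β) prior, the Poisson likelihood is conjugate: the posterior is Gamma(α + ΣXᵢ, β + n).
Sum of counts S = 102 over n = 13 weeks.
Posterior: Gamma(α+S, β+n) = Gamma(11.8+102, 3.6+13) = Gamma(113.8, 16.6).
Var = α/β² = 113.8/16.6² = 0.4130.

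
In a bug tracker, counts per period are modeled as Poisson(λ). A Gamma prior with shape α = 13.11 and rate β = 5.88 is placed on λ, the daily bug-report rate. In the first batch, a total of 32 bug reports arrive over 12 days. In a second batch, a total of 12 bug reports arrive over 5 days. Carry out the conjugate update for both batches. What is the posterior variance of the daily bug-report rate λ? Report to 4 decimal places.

0.1091

With a Gamma(shape α, rate β) prior, the Poisson likelihood is conjugate: the posterior is Gamma(α + ΣXᵢ, β + n).
After batch 1: Gamma(α+S, β+n) = Gamma(13.11+32, 5.88+12) = Gamma(45.11, 17.88).
After batch 2: Gamma(α+S, β+n) = Gamma(45.11+12, 17.88+5) = Gamma(57.11, 22.88).
Var = α/β² = 57.11/22.88² = 0.1091.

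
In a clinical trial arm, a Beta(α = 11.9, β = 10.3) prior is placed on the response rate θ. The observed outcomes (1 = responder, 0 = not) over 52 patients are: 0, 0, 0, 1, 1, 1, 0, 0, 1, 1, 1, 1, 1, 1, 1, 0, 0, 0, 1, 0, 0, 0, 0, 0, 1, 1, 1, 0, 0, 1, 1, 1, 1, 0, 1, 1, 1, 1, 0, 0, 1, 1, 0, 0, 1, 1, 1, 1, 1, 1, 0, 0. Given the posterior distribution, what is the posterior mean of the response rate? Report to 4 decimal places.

The Beta prior is conjugate to a Binomial/Bernoulli likelihood; the update adds successes to α and failures to β.
Posterior: Beta(α+k, β+n−k) = Beta(11.9+30, 10.3+22) = Beta(41.9, 32.3).
Posterior mean = α/(α+β) = 41.9/74.2 = 0.5647.

0.5647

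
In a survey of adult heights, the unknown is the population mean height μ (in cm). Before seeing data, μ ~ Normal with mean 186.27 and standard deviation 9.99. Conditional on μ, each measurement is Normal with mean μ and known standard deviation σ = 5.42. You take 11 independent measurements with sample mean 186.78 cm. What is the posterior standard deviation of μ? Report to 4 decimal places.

For Normal data with known variance σ², a Normal(μ₀, σ₀²) prior on μ is conjugate. Posterior precision = 1/σ₀² + n/σ²; posterior mean is the precision-weighted average of μ₀ and x̄.
σ₀² = 9.99² = 99.8001, σ² = 5.42² = 29.3764; σ² + n·σ₀² = 29.3764 + 11·99.8001 = 1127.1775.
Posterior precision = 1/σ₀² + n/σ² = 1/99.8001 + 11/29.3764 = (σ² + n·σ₀²)/(σ₀²σ²) = 1127.1775/(99.8001·29.3764); posterior variance σₙ² = σ₀²σ²/(σ² + n·σ₀²) = 99.8001·29.3764/1127.1775 = 2.600981.
Posterior SD = √σₙ² = √(99.8001·29.3764/1127.1775) = 1.6128.

1.6128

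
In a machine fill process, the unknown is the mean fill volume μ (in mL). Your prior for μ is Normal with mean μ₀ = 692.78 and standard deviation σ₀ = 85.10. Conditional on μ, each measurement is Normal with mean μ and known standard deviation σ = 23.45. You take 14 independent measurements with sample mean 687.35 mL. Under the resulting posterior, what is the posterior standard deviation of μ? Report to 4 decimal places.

For Normal data with known variance σ², a Normal(μ₀, σ₀²) prior on μ is conjugate. Posterior precision = 1/σ₀² + n/σ²; posterior mean is the precision-weighted average of μ₀ and x̄.
σ₀² = 85.10² = 7242.01, σ² = 23.45² = 549.9025; σ² + n·σ₀² = 549.9025 + 14·7242.01 = 101938.0425.
Posterior precision = 1/σ₀² + n/σ² = 1/7242.01 + 14/549.9025 = (σ² + n·σ₀²)/(σ₀²σ²) = 101938.0425/(7242.01·549.9025); posterior variance σₙ² = σ₀²σ²/(σ² + n·σ₀²) = 7242.01·549.9025/101938.0425 = 39.066862.
Posterior SD = √σₙ² = √(7242.01·549.9025/101938.0425) = 6.2503.

6.2503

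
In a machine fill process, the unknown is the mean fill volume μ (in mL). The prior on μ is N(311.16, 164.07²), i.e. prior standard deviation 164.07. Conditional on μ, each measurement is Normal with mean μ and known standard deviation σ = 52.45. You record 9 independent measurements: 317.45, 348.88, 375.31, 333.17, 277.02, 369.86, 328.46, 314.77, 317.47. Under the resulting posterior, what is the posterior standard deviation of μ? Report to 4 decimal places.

For Normal data with known variance σ², a Normal(μ₀, σ₀²) prior on μ is conjugate. Posterior precision = 1/σ₀² + n/σ²; posterior mean is the precision-weighted average of μ₀ and x̄.
σ₀² = 164.07² = 26918.9649, σ² = 52.45² = 2751.0025; σ² + n·σ₀² = 2751.0025 + 9·26918.9649 = 245021.6866.
Posterior precision = 1/σ₀² + n/σ² = 1/26918.9649 + 9/2751.0025 = (σ² + n·σ₀²)/(σ₀²σ²) = 245021.6866/(26918.9649·2751.0025); posterior variance σₙ² = σ₀²σ²/(σ² + n·σ₀²) = 26918.9649·2751.0025/245021.6866 = 302.235042.
Posterior SD = √σₙ² = √(26918.9649·2751.0025/245021.6866) = 17.3849.

17.3849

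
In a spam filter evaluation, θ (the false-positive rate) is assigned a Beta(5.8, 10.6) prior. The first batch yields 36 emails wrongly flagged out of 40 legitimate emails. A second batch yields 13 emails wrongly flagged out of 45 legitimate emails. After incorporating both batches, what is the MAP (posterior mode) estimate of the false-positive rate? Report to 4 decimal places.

0.5412

The Beta prior is conjugate to a Binomial/Bernoulli likelihood; the update adds successes to α and failures to β.
After batch 1: Beta(5.8+36, 10.6+4) = Beta(41.8, 14.6).
After batch 2: Beta(41.8+13, 14.6+32) = Beta(54.8, 46.6).
Mode of Beta(a,b) for a,b>1 is (a−1)/(a+b−2) = 53.8/99.4 = 0.5412.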